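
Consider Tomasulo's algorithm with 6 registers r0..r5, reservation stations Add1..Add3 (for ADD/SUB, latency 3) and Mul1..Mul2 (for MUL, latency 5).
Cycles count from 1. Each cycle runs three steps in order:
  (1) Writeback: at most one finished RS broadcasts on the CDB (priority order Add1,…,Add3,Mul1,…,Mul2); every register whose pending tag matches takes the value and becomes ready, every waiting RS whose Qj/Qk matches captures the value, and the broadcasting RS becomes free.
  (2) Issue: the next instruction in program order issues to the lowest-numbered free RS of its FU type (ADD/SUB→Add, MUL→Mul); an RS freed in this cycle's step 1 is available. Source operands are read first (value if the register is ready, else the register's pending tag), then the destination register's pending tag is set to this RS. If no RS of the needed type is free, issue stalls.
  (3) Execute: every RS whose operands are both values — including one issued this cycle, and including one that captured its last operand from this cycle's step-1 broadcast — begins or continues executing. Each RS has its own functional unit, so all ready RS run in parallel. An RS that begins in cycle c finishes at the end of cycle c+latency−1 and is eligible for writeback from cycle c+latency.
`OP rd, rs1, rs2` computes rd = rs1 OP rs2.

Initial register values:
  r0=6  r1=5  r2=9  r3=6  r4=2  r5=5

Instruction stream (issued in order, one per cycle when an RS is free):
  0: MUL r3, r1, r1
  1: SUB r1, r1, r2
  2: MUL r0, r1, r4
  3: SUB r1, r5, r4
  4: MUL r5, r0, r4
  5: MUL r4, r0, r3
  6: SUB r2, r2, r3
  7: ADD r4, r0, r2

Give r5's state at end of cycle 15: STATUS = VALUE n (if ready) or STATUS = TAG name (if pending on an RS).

cycle 1: issue MUL r3<-Mul1 // r0:6,r1:5,r2:9,r3:Mul1,r4:2,r5:5
cycle 2: issue SUB r1<-Add1 // r0:6,r1:Add1,r2:9,r3:Mul1,r4:2,r5:5
cycle 3: issue MUL r0<-Mul2 // r0:Mul2,r1:Add1,r2:9,r3:Mul1,r4:2,r5:5
cycle 4: issue SUB r1<-Add2 // r0:Mul2,r1:Add2,r2:9,r3:Mul1,r4:2,r5:5
cycle 5: CDB Add1=-4; stall // r0:Mul2,r1:Add2,r2:9,r3:Mul1,r4:2,r5:5
cycle 6: CDB Mul1=25; issue MUL r5<-Mul1 // r0:Mul2,r1:Add2,r2:9,r3:25,r4:2,r5:Mul1
cycle 7: CDB Add2=3; stall // r0:Mul2,r1:3,r2:9,r3:25,r4:2,r5:Mul1
cycle 8: stall // r0:Mul2,r1:3,r2:9,r3:25,r4:2,r5:Mul1
cycle 9: stall // r0:Mul2,r1:3,r2:9,r3:25,r4:2,r5:Mul1
cycle 10: CDB Mul2=-8; issue MUL r4<-Mul2 // r0:-8,r1:3,r2:9,r3:25,r4:Mul2,r5:Mul1
cycle 11: issue SUB r2<-Add1 // r0:-8,r1:3,r2:Add1,r3:25,r4:Mul2,r5:Mul1
cycle 12: issue ADD r4<-Add2 // r0:-8,r1:3,r2:Add1,r3:25,r4:Add2,r5:Mul1
cycle 13: - // r0:-8,r1:3,r2:Add1,r3:25,r4:Add2,r5:Mul1
cycle 14: CDB Add1=-16 // r0:-8,r1:3,r2:-16,r3:25,r4:Add2,r5:Mul1
cycle 15: CDB Mul1=-16 // r0:-8,r1:3,r2:-16,r3:25,r4:Add2,r5:-16

STATUS = VALUE -16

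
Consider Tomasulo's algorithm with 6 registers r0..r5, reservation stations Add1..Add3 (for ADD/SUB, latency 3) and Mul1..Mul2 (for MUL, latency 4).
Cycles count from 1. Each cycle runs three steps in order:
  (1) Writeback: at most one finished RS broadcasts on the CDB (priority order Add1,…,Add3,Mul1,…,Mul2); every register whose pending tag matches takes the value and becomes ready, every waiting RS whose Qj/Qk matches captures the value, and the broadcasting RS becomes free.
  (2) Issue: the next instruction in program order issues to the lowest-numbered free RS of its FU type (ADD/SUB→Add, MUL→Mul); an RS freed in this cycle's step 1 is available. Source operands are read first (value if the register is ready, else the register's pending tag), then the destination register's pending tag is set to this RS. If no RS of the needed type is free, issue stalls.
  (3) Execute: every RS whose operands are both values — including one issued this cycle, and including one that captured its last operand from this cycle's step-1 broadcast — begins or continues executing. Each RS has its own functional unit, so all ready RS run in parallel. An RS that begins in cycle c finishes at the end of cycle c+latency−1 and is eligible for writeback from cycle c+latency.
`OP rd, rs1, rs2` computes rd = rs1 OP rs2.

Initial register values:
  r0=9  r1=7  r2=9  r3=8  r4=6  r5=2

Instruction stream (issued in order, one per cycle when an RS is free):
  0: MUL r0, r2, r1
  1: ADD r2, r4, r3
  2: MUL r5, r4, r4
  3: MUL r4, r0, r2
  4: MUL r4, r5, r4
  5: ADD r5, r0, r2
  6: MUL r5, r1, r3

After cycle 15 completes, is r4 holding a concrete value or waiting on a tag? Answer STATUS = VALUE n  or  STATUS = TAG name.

STATUS = VALUE 31752

cycle 1: issue MUL r0<-Mul1 // r0:Mul1,r1:7,r2:9,r3:8,r4:6,r5:2
cycle 2: issue ADD r2<-Add1 // r0:Mul1,r1:7,r2:Add1,r3:8,r4:6,r5:2
cycle 3: issue MUL r5<-Mul2 // r0:Mul1,r1:7,r2:Add1,r3:8,r4:6,r5:Mul2
cycle 4: stall // r0:Mul1,r1:7,r2:Add1,r3:8,r4:6,r5:Mul2
cycle 5: CDB Add1=14; stall // r0:Mul1,r1:7,r2:14,r3:8,r4:6,r5:Mul2
cycle 6: CDB Mul1=63; issue MUL r4<-Mul1 // r0:63,r1:7,r2:14,r3:8,r4:Mul1,r5:Mul2
cycle 7: CDB Mul2=36; issue MUL r4<-Mul2 // r0:63,r1:7,r2:14,r3:8,r4:Mul2,r5:36
cycle 8: issue ADD r5<-Add1 // r0:63,r1:7,r2:14,r3:8,r4:Mul2,r5:Add1
cycle 9: stall // r0:63,r1:7,r2:14,r3:8,r4:Mul2,r5:Add1
cycle 10: CDB Mul1=882; issue MUL r5<-Mul1 // r0:63,r1:7,r2:14,r3:8,r4:Mul2,r5:Mul1
cycle 11: CDB Add1=77 // r0:63,r1:7,r2:14,r3:8,r4:Mul2,r5:Mul1
cycle 12: - // r0:63,r1:7,r2:14,r3:8,r4:Mul2,r5:Mul1
cycle 13: - // r0:63,r1:7,r2:14,r3:8,r4:Mul2,r5:Mul1
cycle 14: CDB Mul1=56 // r0:63,r1:7,r2:14,r3:8,r4:Mul2,r5:56
cycle 15: CDB Mul2=31752 // r0:63,r1:7,r2:14,r3:8,r4:31752,r5:56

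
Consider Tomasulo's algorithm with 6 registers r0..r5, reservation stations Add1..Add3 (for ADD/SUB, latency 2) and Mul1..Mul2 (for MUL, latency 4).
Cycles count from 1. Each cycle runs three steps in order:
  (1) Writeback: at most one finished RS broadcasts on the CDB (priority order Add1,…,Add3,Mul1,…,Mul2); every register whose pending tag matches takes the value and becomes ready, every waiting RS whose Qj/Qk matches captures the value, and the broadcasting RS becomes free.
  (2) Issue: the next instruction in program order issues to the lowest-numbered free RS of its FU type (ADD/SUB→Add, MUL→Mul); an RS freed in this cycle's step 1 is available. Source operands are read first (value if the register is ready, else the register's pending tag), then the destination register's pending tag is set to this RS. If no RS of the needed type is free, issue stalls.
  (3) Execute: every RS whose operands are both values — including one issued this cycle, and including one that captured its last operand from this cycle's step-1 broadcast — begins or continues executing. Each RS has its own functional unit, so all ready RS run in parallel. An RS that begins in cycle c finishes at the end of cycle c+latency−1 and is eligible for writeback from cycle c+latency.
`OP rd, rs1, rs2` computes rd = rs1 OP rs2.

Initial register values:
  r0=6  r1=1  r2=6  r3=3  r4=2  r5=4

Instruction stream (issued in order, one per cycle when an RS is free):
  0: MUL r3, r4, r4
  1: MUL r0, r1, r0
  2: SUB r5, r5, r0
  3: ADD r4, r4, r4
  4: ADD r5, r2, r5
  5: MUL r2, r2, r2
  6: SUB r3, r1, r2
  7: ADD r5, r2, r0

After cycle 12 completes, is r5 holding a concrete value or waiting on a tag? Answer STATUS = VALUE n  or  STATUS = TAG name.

STATUS = VALUE 42

cycle 1: issue MUL r3<-Mul1 // r0:6,r1:1,r2:6,r3:Mul1,r4:2,r5:4
cycle 2: issue MUL r0<-Mul2 // r0:Mul2,r1:1,r2:6,r3:Mul1,r4:2,r5:4
cycle 3: issue SUB r5<-Add1 // r0:Mul2,r1:1,r2:6,r3:Mul1,r4:2,r5:Add1
cycle 4: issue ADD r4<-Add2 // r0:Mul2,r1:1,r2:6,r3:Mul1,r4:Add2,r5:Add1
cycle 5: CDB Mul1=4; issue ADD r5<-Add3 // r0:Mul2,r1:1,r2:6,r3:4,r4:Add2,r5:Add3
cycle 6: CDB Add2=4; issue MUL r2<-Mul1 // r0:Mul2,r1:1,r2:Mul1,r3:4,r4:4,r5:Add3
cycle 7: CDB Mul2=6; issue SUB r3<-Add2 // r0:6,r1:1,r2:Mul1,r3:Add2,r4:4,r5:Add3
cycle 8: stall // r0:6,r1:1,r2:Mul1,r3:Add2,r4:4,r5:Add3
cycle 9: CDB Add1=-2; issue ADD r5<-Add1 // r0:6,r1:1,r2:Mul1,r3:Add2,r4:4,r5:Add1
cycle 10: CDB Mul1=36 // r0:6,r1:1,r2:36,r3:Add2,r4:4,r5:Add1
cycle 11: CDB Add3=4 // r0:6,r1:1,r2:36,r3:Add2,r4:4,r5:Add1
cycle 12: CDB Add1=42 // r0:6,r1:1,r2:36,r3:Add2,r4:4,r5:42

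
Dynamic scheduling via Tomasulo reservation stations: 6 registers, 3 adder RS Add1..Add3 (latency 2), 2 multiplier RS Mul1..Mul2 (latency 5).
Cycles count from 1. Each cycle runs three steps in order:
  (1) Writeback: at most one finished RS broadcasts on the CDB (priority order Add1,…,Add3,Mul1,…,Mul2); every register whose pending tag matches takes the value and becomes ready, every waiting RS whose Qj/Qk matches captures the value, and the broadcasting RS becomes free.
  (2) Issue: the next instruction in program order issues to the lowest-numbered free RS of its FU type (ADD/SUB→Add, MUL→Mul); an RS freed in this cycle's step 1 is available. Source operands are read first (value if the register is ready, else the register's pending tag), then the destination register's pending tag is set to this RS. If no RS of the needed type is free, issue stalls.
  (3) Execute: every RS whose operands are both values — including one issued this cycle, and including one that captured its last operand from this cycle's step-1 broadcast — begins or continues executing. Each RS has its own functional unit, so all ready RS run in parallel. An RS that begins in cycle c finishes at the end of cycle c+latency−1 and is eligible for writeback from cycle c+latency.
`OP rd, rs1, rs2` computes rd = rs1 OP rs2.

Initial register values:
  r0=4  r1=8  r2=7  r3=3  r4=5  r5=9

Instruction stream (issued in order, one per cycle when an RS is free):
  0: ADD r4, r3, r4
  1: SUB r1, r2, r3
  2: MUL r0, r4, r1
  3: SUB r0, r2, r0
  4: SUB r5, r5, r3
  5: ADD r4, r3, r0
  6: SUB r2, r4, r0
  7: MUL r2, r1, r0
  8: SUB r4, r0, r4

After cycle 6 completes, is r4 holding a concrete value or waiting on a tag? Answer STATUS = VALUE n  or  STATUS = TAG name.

STATUS = TAG Add3

c1: issue ADD r4<-Add1 | r0:4,r1:8,r2:7,r3:3,r4:Add1,r5:9
c2: issue SUB r1<-Add2 | r0:4,r1:Add2,r2:7,r3:3,r4:Add1,r5:9
c3: CDB Add1=8; issue MUL r0<-Mul1 | r0:Mul1,r1:Add2,r2:7,r3:3,r4:8,r5:9
c4: CDB Add2=4; issue SUB r0<-Add1 | r0:Add1,r1:4,r2:7,r3:3,r4:8,r5:9
c5: issue SUB r5<-Add2 | r0:Add1,r1:4,r2:7,r3:3,r4:8,r5:Add2
c6: issue ADD r4<-Add3 | r0:Add1,r1:4,r2:7,r3:3,r4:Add3,r5:Add2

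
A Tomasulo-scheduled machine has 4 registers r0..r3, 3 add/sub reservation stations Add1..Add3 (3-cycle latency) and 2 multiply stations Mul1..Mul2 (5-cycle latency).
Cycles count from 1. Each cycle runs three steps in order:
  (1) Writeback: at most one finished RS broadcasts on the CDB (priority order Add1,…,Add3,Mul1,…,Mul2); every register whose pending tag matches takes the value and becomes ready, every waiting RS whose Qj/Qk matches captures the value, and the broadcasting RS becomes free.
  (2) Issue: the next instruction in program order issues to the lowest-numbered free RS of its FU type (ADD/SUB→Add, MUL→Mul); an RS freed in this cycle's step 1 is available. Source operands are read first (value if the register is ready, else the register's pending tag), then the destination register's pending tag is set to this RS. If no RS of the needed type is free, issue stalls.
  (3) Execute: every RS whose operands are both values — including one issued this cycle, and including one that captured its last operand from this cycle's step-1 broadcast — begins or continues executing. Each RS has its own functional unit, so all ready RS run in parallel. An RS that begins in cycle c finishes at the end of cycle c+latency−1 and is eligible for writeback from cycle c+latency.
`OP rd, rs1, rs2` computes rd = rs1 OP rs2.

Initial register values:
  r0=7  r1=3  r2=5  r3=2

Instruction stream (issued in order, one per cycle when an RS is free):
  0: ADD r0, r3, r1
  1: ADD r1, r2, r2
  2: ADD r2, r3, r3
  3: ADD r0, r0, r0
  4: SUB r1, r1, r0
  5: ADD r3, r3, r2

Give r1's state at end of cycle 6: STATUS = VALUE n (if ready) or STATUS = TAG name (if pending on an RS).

  c1: issue ADD r0<-Add1  regs: r0:Add1,r1:3,r2:5,r3:2
  c2: issue ADD r1<-Add2  regs: r0:Add1,r1:Add2,r2:5,r3:2
  c3: issue ADD r2<-Add3  regs: r0:Add1,r1:Add2,r2:Add3,r3:2
  c4: CDB Add1=5; issue ADD r0<-Add1  regs: r0:Add1,r1:Add2,r2:Add3,r3:2
  c5: CDB Add2=10; issue SUB r1<-Add2  regs: r0:Add1,r1:Add2,r2:Add3,r3:2
  c6: CDB Add3=4; issue ADD r3<-Add3  regs: r0:Add1,r1:Add2,r2:4,r3:Add3

STATUS = TAG Add2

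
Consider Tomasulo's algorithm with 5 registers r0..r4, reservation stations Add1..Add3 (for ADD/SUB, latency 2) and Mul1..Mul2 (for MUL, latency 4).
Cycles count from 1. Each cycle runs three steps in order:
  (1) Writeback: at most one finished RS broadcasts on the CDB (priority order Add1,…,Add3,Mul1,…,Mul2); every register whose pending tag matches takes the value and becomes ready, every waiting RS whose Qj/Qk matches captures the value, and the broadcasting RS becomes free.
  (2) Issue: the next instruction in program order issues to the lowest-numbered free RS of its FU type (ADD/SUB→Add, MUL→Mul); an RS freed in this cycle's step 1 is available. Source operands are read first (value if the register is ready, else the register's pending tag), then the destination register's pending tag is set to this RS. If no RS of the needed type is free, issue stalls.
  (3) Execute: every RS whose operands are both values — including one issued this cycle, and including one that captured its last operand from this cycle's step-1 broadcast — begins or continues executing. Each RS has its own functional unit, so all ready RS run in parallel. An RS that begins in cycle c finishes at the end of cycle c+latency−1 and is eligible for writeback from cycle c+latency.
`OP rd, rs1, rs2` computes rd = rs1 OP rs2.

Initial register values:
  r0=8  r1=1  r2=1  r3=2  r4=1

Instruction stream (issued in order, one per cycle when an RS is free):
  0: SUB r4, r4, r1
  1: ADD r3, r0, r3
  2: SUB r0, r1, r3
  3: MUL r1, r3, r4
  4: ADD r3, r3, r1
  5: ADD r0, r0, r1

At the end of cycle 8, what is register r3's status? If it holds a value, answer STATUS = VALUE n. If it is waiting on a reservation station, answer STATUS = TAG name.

cycle 1: issue SUB r4<-Add1 // r0:8,r1:1,r2:1,r3:2,r4:Add1
cycle 2: issue ADD r3<-Add2 // r0:8,r1:1,r2:1,r3:Add2,r4:Add1
cycle 3: CDB Add1=0; issue SUB r0<-Add1 // r0:Add1,r1:1,r2:1,r3:Add2,r4:0
cycle 4: CDB Add2=10; issue MUL r1<-Mul1 // r0:Add1,r1:Mul1,r2:1,r3:10,r4:0
cycle 5: issue ADD r3<-Add2 // r0:Add1,r1:Mul1,r2:1,r3:Add2,r4:0
cycle 6: CDB Add1=-9; issue ADD r0<-Add1 // r0:Add1,r1:Mul1,r2:1,r3:Add2,r4:0
cycle 7: - // r0:Add1,r1:Mul1,r2:1,r3:Add2,r4:0
cycle 8: CDB Mul1=0 // r0:Add1,r1:0,r2:1,r3:Add2,r4:0

STATUS = TAG Add2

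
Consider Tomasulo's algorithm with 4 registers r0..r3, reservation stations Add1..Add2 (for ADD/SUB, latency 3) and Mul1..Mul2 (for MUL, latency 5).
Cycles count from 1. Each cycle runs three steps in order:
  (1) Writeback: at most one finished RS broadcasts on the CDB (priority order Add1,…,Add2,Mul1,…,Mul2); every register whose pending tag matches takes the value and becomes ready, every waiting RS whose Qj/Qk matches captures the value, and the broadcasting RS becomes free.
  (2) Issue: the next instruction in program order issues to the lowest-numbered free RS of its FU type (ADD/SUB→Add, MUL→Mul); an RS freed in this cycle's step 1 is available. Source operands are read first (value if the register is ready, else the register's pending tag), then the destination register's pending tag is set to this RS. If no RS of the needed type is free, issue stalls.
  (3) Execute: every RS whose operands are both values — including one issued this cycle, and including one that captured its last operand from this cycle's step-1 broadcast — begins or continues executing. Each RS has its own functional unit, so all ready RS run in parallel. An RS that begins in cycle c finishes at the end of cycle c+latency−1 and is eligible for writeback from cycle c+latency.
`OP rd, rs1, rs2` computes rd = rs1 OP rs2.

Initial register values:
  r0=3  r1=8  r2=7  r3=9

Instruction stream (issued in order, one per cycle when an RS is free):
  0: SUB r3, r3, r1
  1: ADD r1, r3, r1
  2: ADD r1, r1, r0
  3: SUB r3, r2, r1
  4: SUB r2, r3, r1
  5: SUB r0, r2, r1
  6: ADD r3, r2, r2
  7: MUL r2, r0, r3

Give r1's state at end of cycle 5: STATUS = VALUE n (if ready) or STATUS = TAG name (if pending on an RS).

c1: issue SUB r3<-Add1 | r0:3,r1:8,r2:7,r3:Add1
c2: issue ADD r1<-Add2 | r0:3,r1:Add2,r2:7,r3:Add1
c3: stall | r0:3,r1:Add2,r2:7,r3:Add1
c4: CDB Add1=1; issue ADD r1<-Add1 | r0:3,r1:Add1,r2:7,r3:1
c5: stall | r0:3,r1:Add1,r2:7,r3:1

STATUS = TAG Add1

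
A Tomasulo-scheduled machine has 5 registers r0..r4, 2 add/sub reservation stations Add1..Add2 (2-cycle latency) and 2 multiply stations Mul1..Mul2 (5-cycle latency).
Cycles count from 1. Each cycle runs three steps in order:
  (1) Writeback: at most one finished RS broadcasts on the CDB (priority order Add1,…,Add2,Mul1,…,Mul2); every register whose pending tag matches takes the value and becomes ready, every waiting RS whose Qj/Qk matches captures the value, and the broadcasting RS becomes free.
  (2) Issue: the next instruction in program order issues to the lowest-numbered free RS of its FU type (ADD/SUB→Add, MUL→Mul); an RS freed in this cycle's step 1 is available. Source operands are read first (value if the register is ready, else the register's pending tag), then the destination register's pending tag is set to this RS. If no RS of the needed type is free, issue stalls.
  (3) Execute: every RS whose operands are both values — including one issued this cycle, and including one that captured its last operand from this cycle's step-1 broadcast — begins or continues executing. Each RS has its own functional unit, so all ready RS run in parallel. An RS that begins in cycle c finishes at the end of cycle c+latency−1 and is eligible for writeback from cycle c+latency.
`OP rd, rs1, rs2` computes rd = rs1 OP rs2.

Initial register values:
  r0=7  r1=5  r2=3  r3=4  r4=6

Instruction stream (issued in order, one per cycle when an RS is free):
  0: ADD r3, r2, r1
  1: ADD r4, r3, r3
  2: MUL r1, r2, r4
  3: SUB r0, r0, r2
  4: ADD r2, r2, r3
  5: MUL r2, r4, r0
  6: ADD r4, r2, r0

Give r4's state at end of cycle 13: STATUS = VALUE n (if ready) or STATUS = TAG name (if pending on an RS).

STATUS = VALUE 68

cycle 1: issue ADD r3<-Add1 // r0:7,r1:5,r2:3,r3:Add1,r4:6
cycle 2: issue ADD r4<-Add2 // r0:7,r1:5,r2:3,r3:Add1,r4:Add2
cycle 3: CDB Add1=8; issue MUL r1<-Mul1 // r0:7,r1:Mul1,r2:3,r3:8,r4:Add2
cycle 4: issue SUB r0<-Add1 // r0:Add1,r1:Mul1,r2:3,r3:8,r4:Add2
cycle 5: CDB Add2=16; issue ADD r2<-Add2 // r0:Add1,r1:Mul1,r2:Add2,r3:8,r4:16
cycle 6: CDB Add1=4; issue MUL r2<-Mul2 // r0:4,r1:Mul1,r2:Mul2,r3:8,r4:16
cycle 7: CDB Add2=11; issue ADD r4<-Add1 // r0:4,r1:Mul1,r2:Mul2,r3:8,r4:Add1
cycle 8: - // r0:4,r1:Mul1,r2:Mul2,r3:8,r4:Add1
cycle 9: - // r0:4,r1:Mul1,r2:Mul2,r3:8,r4:Add1
cycle 10: CDB Mul1=48 // r0:4,r1:48,r2:Mul2,r3:8,r4:Add1
cycle 11: CDB Mul2=64 // r0:4,r1:48,r2:64,r3:8,r4:Add1
cycle 12: - // r0:4,r1:48,r2:64,r3:8,r4:Add1
cycle 13: CDB Add1=68 // r0:4,r1:48,r2:64,r3:8,r4:68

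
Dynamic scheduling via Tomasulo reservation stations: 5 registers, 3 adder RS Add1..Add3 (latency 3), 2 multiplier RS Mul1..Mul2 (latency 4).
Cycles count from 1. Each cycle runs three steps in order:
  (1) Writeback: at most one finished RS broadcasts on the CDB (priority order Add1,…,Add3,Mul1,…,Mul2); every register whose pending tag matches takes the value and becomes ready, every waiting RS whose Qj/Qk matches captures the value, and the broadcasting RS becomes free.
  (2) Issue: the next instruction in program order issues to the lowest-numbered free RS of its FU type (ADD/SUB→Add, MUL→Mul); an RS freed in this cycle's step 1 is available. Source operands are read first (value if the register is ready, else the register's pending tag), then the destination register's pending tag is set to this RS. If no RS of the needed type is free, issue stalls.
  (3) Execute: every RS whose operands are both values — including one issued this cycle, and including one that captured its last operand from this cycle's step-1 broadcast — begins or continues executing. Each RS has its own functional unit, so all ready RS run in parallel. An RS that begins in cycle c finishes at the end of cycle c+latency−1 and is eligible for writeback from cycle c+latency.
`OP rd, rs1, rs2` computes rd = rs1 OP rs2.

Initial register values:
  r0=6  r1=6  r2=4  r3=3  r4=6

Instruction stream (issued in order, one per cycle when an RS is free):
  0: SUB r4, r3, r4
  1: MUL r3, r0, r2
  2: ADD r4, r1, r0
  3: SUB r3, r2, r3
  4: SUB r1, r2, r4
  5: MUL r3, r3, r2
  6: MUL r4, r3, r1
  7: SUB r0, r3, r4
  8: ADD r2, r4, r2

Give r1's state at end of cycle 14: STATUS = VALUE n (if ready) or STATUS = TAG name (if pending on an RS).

c1: issue SUB r4<-Add1 | r0:6,r1:6,r2:4,r3:3,r4:Add1
c2: issue MUL r3<-Mul1 | r0:6,r1:6,r2:4,r3:Mul1,r4:Add1
c3: issue ADD r4<-Add2 | r0:6,r1:6,r2:4,r3:Mul1,r4:Add2
c4: CDB Add1=-3; issue SUB r3<-Add1 | r0:6,r1:6,r2:4,r3:Add1,r4:Add2
c5: issue SUB r1<-Add3 | r0:6,r1:Add3,r2:4,r3:Add1,r4:Add2
c6: CDB Add2=12; issue MUL r3<-Mul2 | r0:6,r1:Add3,r2:4,r3:Mul2,r4:12
c7: CDB Mul1=24; issue MUL r4<-Mul1 | r0:6,r1:Add3,r2:4,r3:Mul2,r4:Mul1
c8: issue SUB r0<-Add2 | r0:Add2,r1:Add3,r2:4,r3:Mul2,r4:Mul1
c9: CDB Add3=-8; issue ADD r2<-Add3 | r0:Add2,r1:-8,r2:Add3,r3:Mul2,r4:Mul1
c10: CDB Add1=-20 | r0:Add2,r1:-8,r2:Add3,r3:Mul2,r4:Mul1
c11: - | r0:Add2,r1:-8,r2:Add3,r3:Mul2,r4:Mul1
c12: - | r0:Add2,r1:-8,r2:Add3,r3:Mul2,r4:Mul1
c13: - | r0:Add2,r1:-8,r2:Add3,r3:Mul2,r4:Mul1
c14: CDB Mul2=-80 | r0:Add2,r1:-8,r2:Add3,r3:-80,r4:Mul1

STATUS = VALUE -8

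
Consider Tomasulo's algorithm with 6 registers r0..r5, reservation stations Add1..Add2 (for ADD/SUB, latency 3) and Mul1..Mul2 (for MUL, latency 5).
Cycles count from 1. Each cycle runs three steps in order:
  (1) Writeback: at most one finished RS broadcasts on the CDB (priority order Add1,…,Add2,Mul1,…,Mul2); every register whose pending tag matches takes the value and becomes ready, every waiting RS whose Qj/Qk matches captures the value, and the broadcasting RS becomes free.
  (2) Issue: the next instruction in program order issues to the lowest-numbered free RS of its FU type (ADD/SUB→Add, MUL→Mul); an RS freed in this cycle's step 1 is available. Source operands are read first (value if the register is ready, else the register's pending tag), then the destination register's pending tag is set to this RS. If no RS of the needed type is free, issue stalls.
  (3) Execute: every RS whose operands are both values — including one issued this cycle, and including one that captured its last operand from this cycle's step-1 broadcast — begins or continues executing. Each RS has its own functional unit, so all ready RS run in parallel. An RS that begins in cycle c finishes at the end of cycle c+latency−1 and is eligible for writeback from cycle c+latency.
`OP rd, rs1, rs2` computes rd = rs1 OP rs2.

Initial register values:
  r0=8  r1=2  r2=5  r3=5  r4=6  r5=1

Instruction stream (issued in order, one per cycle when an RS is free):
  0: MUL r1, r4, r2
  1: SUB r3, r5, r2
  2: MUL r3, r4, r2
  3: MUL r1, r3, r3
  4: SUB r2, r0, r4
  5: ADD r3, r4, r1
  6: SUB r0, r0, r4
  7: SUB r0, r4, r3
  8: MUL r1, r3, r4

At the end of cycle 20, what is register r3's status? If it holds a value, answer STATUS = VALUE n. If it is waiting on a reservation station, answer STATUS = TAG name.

  c1: issue MUL r1<-Mul1  regs: r0:8,r1:Mul1,r2:5,r3:5,r4:6,r5:1
  c2: issue SUB r3<-Add1  regs: r0:8,r1:Mul1,r2:5,r3:Add1,r4:6,r5:1
  c3: issue MUL r3<-Mul2  regs: r0:8,r1:Mul1,r2:5,r3:Mul2,r4:6,r5:1
  c4: stall  regs: r0:8,r1:Mul1,r2:5,r3:Mul2,r4:6,r5:1
  c5: CDB Add1=-4; stall  regs: r0:8,r1:Mul1,r2:5,r3:Mul2,r4:6,r5:1
  c6: CDB Mul1=30; issue MUL r1<-Mul1  regs: r0:8,r1:Mul1,r2:5,r3:Mul2,r4:6,r5:1
  c7: issue SUB r2<-Add1  regs: r0:8,r1:Mul1,r2:Add1,r3:Mul2,r4:6,r5:1
  c8: CDB Mul2=30; issue ADD r3<-Add2  regs: r0:8,r1:Mul1,r2:Add1,r3:Add2,r4:6,r5:1
  c9: stall  regs: r0:8,r1:Mul1,r2:Add1,r3:Add2,r4:6,r5:1
  c10: CDB Add1=2; issue SUB r0<-Add1  regs: r0:Add1,r1:Mul1,r2:2,r3:Add2,r4:6,r5:1
  c11: stall  regs: r0:Add1,r1:Mul1,r2:2,r3:Add2,r4:6,r5:1
  c12: stall  regs: r0:Add1,r1:Mul1,r2:2,r3:Add2,r4:6,r5:1
  c13: CDB Add1=2; issue SUB r0<-Add1  regs: r0:Add1,r1:Mul1,r2:2,r3:Add2,r4:6,r5:1
  c14: CDB Mul1=900; issue MUL r1<-Mul1  regs: r0:Add1,r1:Mul1,r2:2,r3:Add2,r4:6,r5:1
  c15: -  regs: r0:Add1,r1:Mul1,r2:2,r3:Add2,r4:6,r5:1
  c16: -  regs: r0:Add1,r1:Mul1,r2:2,r3:Add2,r4:6,r5:1
  c17: CDB Add2=906  regs: r0:Add1,r1:Mul1,r2:2,r3:906,r4:6,r5:1
  c18: -  regs: r0:Add1,r1:Mul1,r2:2,r3:906,r4:6,r5:1
  c19: -  regs: r0:Add1,r1:Mul1,r2:2,r3:906,r4:6,r5:1
  c20: CDB Add1=-900  regs: r0:-900,r1:Mul1,r2:2,r3:906,r4:6,r5:1

STATUS = VALUE 906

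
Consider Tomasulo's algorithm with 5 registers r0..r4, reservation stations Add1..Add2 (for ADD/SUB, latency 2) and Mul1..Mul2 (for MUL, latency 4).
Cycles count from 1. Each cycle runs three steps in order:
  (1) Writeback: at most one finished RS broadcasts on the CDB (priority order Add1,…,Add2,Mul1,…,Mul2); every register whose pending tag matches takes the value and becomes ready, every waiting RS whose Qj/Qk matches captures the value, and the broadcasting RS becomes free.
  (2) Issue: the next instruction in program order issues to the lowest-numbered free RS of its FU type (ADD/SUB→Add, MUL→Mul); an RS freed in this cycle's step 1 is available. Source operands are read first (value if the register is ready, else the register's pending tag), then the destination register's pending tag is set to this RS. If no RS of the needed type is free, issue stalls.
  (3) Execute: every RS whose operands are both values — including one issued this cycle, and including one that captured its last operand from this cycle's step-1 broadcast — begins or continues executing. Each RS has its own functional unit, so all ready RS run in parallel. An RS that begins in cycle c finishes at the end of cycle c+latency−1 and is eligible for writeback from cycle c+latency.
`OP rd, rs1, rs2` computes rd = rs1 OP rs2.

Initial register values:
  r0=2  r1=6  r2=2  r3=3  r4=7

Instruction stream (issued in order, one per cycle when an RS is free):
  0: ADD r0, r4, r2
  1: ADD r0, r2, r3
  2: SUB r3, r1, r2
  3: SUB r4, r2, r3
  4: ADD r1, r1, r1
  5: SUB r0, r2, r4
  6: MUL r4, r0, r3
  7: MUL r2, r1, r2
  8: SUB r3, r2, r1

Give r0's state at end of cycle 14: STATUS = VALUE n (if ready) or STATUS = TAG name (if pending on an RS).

cycle 1: issue ADD r0<-Add1 // r0:Add1,r1:6,r2:2,r3:3,r4:7
cycle 2: issue ADD r0<-Add2 // r0:Add2,r1:6,r2:2,r3:3,r4:7
cycle 3: CDB Add1=9; issue SUB r3<-Add1 // r0:Add2,r1:6,r2:2,r3:Add1,r4:7
cycle 4: CDB Add2=5; issue SUB r4<-Add2 // r0:5,r1:6,r2:2,r3:Add1,r4:Add2
cycle 5: CDB Add1=4; issue ADD r1<-Add1 // r0:5,r1:Add1,r2:2,r3:4,r4:Add2
cycle 6: stall // r0:5,r1:Add1,r2:2,r3:4,r4:Add2
cycle 7: CDB Add1=12; issue SUB r0<-Add1 // r0:Add1,r1:12,r2:2,r3:4,r4:Add2
cycle 8: CDB Add2=-2; issue MUL r4<-Mul1 // r0:Add1,r1:12,r2:2,r3:4,r4:Mul1
cycle 9: issue MUL r2<-Mul2 // r0:Add1,r1:12,r2:Mul2,r3:4,r4:Mul1
cycle 10: CDB Add1=4; issue SUB r3<-Add1 // r0:4,r1:12,r2:Mul2,r3:Add1,r4:Mul1
cycle 11: - // r0:4,r1:12,r2:Mul2,r3:Add1,r4:Mul1
cycle 12: - // r0:4,r1:12,r2:Mul2,r3:Add1,r4:Mul1
cycle 13: CDB Mul2=24 // r0:4,r1:12,r2:24,r3:Add1,r4:Mul1
cycle 14: CDB Mul1=16 // r0:4,r1:12,r2:24,r3:Add1,r4:16

STATUS = VALUE 4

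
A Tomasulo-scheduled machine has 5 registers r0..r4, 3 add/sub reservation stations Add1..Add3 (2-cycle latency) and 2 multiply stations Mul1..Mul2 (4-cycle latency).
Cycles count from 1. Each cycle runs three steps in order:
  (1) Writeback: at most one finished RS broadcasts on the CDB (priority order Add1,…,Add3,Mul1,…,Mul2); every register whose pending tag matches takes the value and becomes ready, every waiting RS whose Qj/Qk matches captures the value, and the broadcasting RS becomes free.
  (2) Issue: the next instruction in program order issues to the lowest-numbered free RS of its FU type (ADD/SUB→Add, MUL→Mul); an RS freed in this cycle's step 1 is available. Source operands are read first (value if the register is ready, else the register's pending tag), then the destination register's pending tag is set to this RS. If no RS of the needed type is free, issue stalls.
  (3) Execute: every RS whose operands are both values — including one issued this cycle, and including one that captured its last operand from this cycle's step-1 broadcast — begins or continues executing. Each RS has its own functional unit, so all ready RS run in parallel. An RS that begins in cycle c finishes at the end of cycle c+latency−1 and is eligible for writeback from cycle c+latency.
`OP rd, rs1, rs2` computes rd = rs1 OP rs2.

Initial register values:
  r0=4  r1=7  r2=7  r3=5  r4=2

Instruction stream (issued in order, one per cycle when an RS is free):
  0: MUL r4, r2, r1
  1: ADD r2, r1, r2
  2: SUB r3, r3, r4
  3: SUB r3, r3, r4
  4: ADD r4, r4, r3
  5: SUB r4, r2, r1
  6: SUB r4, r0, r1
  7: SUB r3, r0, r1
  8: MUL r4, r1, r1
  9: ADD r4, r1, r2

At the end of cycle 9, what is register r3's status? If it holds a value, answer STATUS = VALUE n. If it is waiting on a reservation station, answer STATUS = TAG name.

STATUS = VALUE -93

  c1: issue MUL r4<-Mul1  regs: r0:4,r1:7,r2:7,r3:5,r4:Mul1
  c2: issue ADD r2<-Add1  regs: r0:4,r1:7,r2:Add1,r3:5,r4:Mul1
  c3: issue SUB r3<-Add2  regs: r0:4,r1:7,r2:Add1,r3:Add2,r4:Mul1
  c4: CDB Add1=14; issue SUB r3<-Add1  regs: r0:4,r1:7,r2:14,r3:Add1,r4:Mul1
  c5: CDB Mul1=49; issue ADD r4<-Add3  regs: r0:4,r1:7,r2:14,r3:Add1,r4:Add3
  c6: stall  regs: r0:4,r1:7,r2:14,r3:Add1,r4:Add3
  c7: CDB Add2=-44; issue SUB r4<-Add2  regs: r0:4,r1:7,r2:14,r3:Add1,r4:Add2
  c8: stall  regs: r0:4,r1:7,r2:14,r3:Add1,r4:Add2
  c9: CDB Add1=-93; issue SUB r4<-Add1  regs: r0:4,r1:7,r2:14,r3:-93,r4:Add1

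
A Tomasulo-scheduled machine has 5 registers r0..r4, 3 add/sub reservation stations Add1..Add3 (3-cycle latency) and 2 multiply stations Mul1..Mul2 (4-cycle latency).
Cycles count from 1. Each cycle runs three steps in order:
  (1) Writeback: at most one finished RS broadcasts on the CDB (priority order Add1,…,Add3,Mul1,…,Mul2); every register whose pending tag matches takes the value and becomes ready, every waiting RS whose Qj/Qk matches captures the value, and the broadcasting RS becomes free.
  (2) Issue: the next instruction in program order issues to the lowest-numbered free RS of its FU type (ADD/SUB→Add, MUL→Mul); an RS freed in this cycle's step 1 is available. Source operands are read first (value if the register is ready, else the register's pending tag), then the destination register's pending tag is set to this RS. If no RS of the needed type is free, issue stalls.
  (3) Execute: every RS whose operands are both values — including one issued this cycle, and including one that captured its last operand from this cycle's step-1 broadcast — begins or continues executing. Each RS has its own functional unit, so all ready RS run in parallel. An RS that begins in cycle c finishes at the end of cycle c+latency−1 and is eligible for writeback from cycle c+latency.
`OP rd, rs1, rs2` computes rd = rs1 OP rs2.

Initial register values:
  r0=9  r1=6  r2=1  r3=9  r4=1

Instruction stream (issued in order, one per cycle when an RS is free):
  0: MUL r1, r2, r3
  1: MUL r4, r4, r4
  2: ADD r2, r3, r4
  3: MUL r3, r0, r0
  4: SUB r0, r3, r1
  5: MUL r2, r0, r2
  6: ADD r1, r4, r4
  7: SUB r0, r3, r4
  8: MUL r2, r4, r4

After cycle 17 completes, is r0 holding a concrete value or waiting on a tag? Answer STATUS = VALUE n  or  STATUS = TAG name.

c1: issue MUL r1<-Mul1 | r0:9,r1:Mul1,r2:1,r3:9,r4:1
c2: issue MUL r4<-Mul2 | r0:9,r1:Mul1,r2:1,r3:9,r4:Mul2
c3: issue ADD r2<-Add1 | r0:9,r1:Mul1,r2:Add1,r3:9,r4:Mul2
c4: stall | r0:9,r1:Mul1,r2:Add1,r3:9,r4:Mul2
c5: CDB Mul1=9; issue MUL r3<-Mul1 | r0:9,r1:9,r2:Add1,r3:Mul1,r4:Mul2
c6: CDB Mul2=1; issue SUB r0<-Add2 | r0:Add2,r1:9,r2:Add1,r3:Mul1,r4:1
c7: issue MUL r2<-Mul2 | r0:Add2,r1:9,r2:Mul2,r3:Mul1,r4:1
c8: issue ADD r1<-Add3 | r0:Add2,r1:Add3,r2:Mul2,r3:Mul1,r4:1
c9: CDB Add1=10; issue SUB r0<-Add1 | r0:Add1,r1:Add3,r2:Mul2,r3:Mul1,r4:1
c10: CDB Mul1=81; issue MUL r2<-Mul1 | r0:Add1,r1:Add3,r2:Mul1,r3:81,r4:1
c11: CDB Add3=2 | r0:Add1,r1:2,r2:Mul1,r3:81,r4:1
c12: - | r0:Add1,r1:2,r2:Mul1,r3:81,r4:1
c13: CDB Add1=80 | r0:80,r1:2,r2:Mul1,r3:81,r4:1
c14: CDB Add2=72 | r0:80,r1:2,r2:Mul1,r3:81,r4:1
c15: CDB Mul1=1 | r0:80,r1:2,r2:1,r3:81,r4:1
c16: - | r0:80,r1:2,r2:1,r3:81,r4:1
c17: - | r0:80,r1:2,r2:1,r3:81,r4:1

STATUS = VALUE 80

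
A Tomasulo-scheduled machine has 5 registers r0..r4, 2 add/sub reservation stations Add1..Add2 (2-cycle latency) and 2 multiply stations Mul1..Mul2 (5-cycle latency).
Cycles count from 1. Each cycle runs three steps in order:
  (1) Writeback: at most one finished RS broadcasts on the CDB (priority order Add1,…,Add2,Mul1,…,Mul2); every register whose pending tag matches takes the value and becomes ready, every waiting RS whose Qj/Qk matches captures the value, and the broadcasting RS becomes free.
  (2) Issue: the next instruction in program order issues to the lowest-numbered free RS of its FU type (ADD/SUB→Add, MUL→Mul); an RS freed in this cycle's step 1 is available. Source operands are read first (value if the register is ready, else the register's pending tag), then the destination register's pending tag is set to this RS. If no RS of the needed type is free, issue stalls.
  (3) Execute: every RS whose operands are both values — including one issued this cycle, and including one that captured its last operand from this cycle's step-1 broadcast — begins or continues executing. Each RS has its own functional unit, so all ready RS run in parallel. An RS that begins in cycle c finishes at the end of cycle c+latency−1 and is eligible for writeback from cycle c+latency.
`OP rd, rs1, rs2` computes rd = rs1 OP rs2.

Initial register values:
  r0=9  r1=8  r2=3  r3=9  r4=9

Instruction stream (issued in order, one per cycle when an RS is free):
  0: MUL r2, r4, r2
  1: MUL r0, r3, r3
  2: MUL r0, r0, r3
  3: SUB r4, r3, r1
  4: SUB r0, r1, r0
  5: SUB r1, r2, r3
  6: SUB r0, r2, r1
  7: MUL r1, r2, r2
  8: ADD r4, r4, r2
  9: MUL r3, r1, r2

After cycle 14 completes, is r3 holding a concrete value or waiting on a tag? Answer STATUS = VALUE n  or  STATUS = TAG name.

STATUS = TAG Mul2

  c1: issue MUL r2<-Mul1  regs: r0:9,r1:8,r2:Mul1,r3:9,r4:9
  c2: issue MUL r0<-Mul2  regs: r0:Mul2,r1:8,r2:Mul1,r3:9,r4:9
  c3: stall  regs: r0:Mul2,r1:8,r2:Mul1,r3:9,r4:9
  c4: stall  regs: r0:Mul2,r1:8,r2:Mul1,r3:9,r4:9
  c5: stall  regs: r0:Mul2,r1:8,r2:Mul1,r3:9,r4:9
  c6: CDB Mul1=27; issue MUL r0<-Mul1  regs: r0:Mul1,r1:8,r2:27,r3:9,r4:9
  c7: CDB Mul2=81; issue SUB r4<-Add1  regs: r0:Mul1,r1:8,r2:27,r3:9,r4:Add1
  c8: issue SUB r0<-Add2  regs: r0:Add2,r1:8,r2:27,r3:9,r4:Add1
  c9: CDB Add1=1; issue SUB r1<-Add1  regs: r0:Add2,r1:Add1,r2:27,r3:9,r4:1
  c10: stall  regs: r0:Add2,r1:Add1,r2:27,r3:9,r4:1
  c11: CDB Add1=18; issue SUB r0<-Add1  regs: r0:Add1,r1:18,r2:27,r3:9,r4:1
  c12: CDB Mul1=729; issue MUL r1<-Mul1  regs: r0:Add1,r1:Mul1,r2:27,r3:9,r4:1
  c13: CDB Add1=9; issue ADD r4<-Add1  regs: r0:9,r1:Mul1,r2:27,r3:9,r4:Add1
  c14: CDB Add2=-721; issue MUL r3<-Mul2  regs: r0:9,r1:Mul1,r2:27,r3:Mul2,r4:Add1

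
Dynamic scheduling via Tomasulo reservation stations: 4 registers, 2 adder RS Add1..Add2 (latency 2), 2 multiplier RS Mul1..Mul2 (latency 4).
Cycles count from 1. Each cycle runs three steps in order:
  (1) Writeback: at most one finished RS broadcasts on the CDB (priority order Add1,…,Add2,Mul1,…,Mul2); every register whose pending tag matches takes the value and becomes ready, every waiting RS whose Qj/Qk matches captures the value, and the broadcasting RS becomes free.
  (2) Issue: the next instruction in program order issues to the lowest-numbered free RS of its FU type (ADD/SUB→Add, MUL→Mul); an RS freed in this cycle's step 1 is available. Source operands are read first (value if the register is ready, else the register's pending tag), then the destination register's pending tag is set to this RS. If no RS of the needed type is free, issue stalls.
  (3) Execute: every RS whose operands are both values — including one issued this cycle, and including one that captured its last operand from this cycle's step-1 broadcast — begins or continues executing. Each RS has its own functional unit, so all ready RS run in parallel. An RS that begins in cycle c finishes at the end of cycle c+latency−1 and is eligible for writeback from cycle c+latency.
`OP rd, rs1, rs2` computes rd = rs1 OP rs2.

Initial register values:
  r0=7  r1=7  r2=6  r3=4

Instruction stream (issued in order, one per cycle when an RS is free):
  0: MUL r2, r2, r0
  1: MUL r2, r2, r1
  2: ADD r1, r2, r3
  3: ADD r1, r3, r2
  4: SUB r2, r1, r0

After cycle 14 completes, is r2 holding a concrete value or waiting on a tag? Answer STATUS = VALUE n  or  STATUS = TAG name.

cycle 1: issue MUL r2<-Mul1 // r0:7,r1:7,r2:Mul1,r3:4
cycle 2: issue MUL r2<-Mul2 // r0:7,r1:7,r2:Mul2,r3:4
cycle 3: issue ADD r1<-Add1 // r0:7,r1:Add1,r2:Mul2,r3:4
cycle 4: issue ADD r1<-Add2 // r0:7,r1:Add2,r2:Mul2,r3:4
cycle 5: CDB Mul1=42; stall // r0:7,r1:Add2,r2:Mul2,r3:4
cycle 6: stall // r0:7,r1:Add2,r2:Mul2,r3:4
cycle 7: stall // r0:7,r1:Add2,r2:Mul2,r3:4
cycle 8: stall // r0:7,r1:Add2,r2:Mul2,r3:4
cycle 9: CDB Mul2=294; stall // r0:7,r1:Add2,r2:294,r3:4
cycle 10: stall // r0:7,r1:Add2,r2:294,r3:4
cycle 11: CDB Add1=298; issue SUB r2<-Add1 // r0:7,r1:Add2,r2:Add1,r3:4
cycle 12: CDB Add2=298 // r0:7,r1:298,r2:Add1,r3:4
cycle 13: - // r0:7,r1:298,r2:Add1,r3:4
cycle 14: CDB Add1=291 // r0:7,r1:298,r2:291,r3:4

STATUS = VALUE 291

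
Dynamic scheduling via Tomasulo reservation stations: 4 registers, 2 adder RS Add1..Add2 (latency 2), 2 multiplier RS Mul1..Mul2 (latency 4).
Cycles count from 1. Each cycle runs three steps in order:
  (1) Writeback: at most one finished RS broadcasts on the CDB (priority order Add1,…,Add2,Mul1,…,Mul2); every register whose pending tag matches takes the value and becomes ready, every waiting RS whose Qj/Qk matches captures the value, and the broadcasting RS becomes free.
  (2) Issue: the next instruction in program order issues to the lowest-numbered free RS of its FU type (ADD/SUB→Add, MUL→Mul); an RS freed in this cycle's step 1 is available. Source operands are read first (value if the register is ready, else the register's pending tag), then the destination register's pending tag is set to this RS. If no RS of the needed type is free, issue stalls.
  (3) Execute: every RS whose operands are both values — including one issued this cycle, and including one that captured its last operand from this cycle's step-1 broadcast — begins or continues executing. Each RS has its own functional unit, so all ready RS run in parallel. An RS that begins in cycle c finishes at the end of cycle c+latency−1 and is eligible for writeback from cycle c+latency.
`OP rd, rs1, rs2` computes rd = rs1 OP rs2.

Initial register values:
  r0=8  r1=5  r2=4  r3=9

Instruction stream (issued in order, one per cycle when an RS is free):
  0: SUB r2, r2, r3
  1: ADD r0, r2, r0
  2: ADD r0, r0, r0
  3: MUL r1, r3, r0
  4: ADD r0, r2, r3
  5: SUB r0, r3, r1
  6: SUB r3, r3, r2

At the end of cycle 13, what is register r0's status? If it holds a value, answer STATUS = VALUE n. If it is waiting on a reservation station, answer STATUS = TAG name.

  c1: issue SUB r2<-Add1  regs: r0:8,r1:5,r2:Add1,r3:9
  c2: issue ADD r0<-Add2  regs: r0:Add2,r1:5,r2:Add1,r3:9
  c3: CDB Add1=-5; issue ADD r0<-Add1  regs: r0:Add1,r1:5,r2:-5,r3:9
  c4: issue MUL r1<-Mul1  regs: r0:Add1,r1:Mul1,r2:-5,r3:9
  c5: CDB Add2=3; issue ADD r0<-Add2  regs: r0:Add2,r1:Mul1,r2:-5,r3:9
  c6: stall  regs: r0:Add2,r1:Mul1,r2:-5,r3:9
  c7: CDB Add1=6; issue SUB r0<-Add1  regs: r0:Add1,r1:Mul1,r2:-5,r3:9
  c8: CDB Add2=4; issue SUB r3<-Add2  regs: r0:Add1,r1:Mul1,r2:-5,r3:Add2
  c9: -  regs: r0:Add1,r1:Mul1,r2:-5,r3:Add2
  c10: CDB Add2=14  regs: r0:Add1,r1:Mul1,r2:-5,r3:14
  c11: CDB Mul1=54  regs: r0:Add1,r1:54,r2:-5,r3:14
  c12: -  regs: r0:Add1,r1:54,r2:-5,r3:14
  c13: CDB Add1=-45  regs: r0:-45,r1:54,r2:-5,r3:14

STATUS = VALUE -45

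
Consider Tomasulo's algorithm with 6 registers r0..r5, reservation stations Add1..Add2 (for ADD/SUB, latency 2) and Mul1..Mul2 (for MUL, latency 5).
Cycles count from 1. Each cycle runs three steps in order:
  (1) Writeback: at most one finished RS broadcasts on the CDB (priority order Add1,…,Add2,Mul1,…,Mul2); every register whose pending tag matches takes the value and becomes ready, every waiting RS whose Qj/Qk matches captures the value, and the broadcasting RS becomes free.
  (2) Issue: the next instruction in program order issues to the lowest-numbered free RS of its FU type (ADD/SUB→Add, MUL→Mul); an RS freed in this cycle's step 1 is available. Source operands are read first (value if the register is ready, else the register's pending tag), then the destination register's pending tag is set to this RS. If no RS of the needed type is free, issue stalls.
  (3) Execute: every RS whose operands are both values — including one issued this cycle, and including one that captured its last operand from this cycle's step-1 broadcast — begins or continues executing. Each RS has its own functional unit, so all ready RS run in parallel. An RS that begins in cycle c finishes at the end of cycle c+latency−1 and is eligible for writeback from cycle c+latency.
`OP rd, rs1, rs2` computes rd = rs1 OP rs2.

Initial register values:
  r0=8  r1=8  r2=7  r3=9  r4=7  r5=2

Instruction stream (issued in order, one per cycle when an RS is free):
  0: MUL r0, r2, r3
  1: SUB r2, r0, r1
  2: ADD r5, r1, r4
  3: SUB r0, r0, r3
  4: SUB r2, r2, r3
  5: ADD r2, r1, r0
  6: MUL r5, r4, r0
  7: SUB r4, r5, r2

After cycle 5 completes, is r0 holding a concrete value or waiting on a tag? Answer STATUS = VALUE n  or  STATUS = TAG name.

STATUS = TAG Add2

cycle 1: issue MUL r0<-Mul1 // r0:Mul1,r1:8,r2:7,r3:9,r4:7,r5:2
cycle 2: issue SUB r2<-Add1 // r0:Mul1,r1:8,r2:Add1,r3:9,r4:7,r5:2
cycle 3: issue ADD r5<-Add2 // r0:Mul1,r1:8,r2:Add1,r3:9,r4:7,r5:Add2
cycle 4: stall // r0:Mul1,r1:8,r2:Add1,r3:9,r4:7,r5:Add2
cycle 5: CDB Add2=15; issue SUB r0<-Add2 // r0:Add2,r1:8,r2:Add1,r3:9,r4:7,r5:15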